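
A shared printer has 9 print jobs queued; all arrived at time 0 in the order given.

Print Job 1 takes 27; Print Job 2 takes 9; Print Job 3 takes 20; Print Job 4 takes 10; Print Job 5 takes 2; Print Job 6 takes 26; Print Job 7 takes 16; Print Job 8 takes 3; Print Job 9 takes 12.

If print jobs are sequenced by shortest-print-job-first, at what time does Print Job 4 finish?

24

SPT (increasing processing time): Print Job 5 Print Job 8 Print Job 2 Print Job 4 Print Job 9 Print Job 7 Print Job 3 Print Job 6 Print Job 1.
Print Job 5: 0→2
Print Job 8: 2→5
Print Job 2: 5→14
Print Job 4: 14→24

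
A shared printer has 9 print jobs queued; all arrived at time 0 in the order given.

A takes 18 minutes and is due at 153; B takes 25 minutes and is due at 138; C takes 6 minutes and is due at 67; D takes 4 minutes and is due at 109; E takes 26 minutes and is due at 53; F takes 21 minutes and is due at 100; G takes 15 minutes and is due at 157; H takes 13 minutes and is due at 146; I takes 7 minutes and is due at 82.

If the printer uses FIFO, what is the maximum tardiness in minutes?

FIFO (arrival order): A B C D E F G H I.
A: 0→18, due 153, tardiness 0
B: 18→43, due 138, tardiness 0
C: 43→49, due 67, tardiness 0
D: 49→53, due 109, tardiness 0
E: 53→79, due 53, tardiness 26
F: 79→100, due 100, tardiness 0
G: 100→115, due 157, tardiness 0
H: 115→128, due 146, tardiness 0
I: 128→135, due 82, tardiness 53
Maximum = 53.

53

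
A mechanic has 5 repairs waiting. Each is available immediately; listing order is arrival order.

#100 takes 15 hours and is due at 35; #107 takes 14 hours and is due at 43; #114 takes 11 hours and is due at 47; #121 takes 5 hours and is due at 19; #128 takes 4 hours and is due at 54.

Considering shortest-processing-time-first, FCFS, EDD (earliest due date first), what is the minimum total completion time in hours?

116

SPT (increasing processing time): #128 #121 #114 #107 #100.
#128: 0→4
#121: 4→9
#114: 9→20
#107: 20→34
#100: 34→49
Sum = 4+9+20+34+49 = 116.
FIFO (arrival order): #100 #107 #114 #121 #128.
#100: 0→15
#107: 15→29
#114: 29→40
#121: 40→45
#128: 45→49
Sum = 15+29+40+45+49 = 178.
EDD (increasing due date): #121 #100 #107 #114 #128.
#121: 0→5
#100: 5→20
#107: 20→34
#114: 34→45
#128: 45→49
Sum = 5+20+34+45+49 = 153.
SPT 116, FIFO 178, EDD 153 → minimum 116.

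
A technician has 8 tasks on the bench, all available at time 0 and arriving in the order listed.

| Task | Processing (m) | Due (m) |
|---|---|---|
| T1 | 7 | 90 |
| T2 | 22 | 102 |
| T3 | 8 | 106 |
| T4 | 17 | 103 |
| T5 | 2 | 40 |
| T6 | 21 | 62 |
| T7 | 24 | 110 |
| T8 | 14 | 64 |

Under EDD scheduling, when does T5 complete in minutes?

2

EDD (increasing due date): T5 T6 T8 T1 T2 T4 T3 T7.
T5: 0→2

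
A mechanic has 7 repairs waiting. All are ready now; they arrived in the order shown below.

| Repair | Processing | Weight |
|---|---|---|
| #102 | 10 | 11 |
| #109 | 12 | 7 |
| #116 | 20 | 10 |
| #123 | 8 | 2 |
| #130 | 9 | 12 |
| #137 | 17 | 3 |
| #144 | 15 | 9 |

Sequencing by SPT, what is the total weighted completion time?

SPT (increasing processing time): #123 #130 #102 #109 #144 #137 #116.
#123: finishes 8, weight 2, w·C = 16
#130: finishes 17, weight 12, w·C = 204
#102: finishes 27, weight 11, w·C = 297
#109: finishes 39, weight 7, w·C = 273
#144: finishes 54, weight 9, w·C = 486
#137: finishes 71, weight 3, w·C = 213
#116: finishes 91, weight 10, w·C = 910
Sum = 16+204+297+273+486+213+910 = 2399.

2399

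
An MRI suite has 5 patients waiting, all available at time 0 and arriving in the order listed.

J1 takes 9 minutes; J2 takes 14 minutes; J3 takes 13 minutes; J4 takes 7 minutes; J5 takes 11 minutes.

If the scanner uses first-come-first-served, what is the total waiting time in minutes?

111

FIFO (arrival order): J1 J2 J3 J4 J5.
J1: waits 0, runs 0→9
J2: waits 9, runs 9→23
J3: waits 23, runs 23→36
J4: waits 36, runs 36→43
J5: waits 43, runs 43→54
Sum = 0+9+23+36+43 = 111.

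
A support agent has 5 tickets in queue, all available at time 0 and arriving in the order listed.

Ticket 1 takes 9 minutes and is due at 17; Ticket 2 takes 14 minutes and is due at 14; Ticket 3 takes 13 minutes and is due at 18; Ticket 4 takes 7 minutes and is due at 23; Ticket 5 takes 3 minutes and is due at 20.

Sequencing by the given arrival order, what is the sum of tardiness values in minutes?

73

FIFO (arrival order): Ticket 1 Ticket 2 Ticket 3 Ticket 4 Ticket 5.
Ticket 1: 0→9, due 17, tardiness 0
Ticket 2: 9→23, due 14, tardiness 9
Ticket 3: 23→36, due 18, tardiness 18
Ticket 4: 36→43, due 23, tardiness 20
Ticket 5: 43→46, due 20, tardiness 26
Sum = 0+9+18+20+26 = 73.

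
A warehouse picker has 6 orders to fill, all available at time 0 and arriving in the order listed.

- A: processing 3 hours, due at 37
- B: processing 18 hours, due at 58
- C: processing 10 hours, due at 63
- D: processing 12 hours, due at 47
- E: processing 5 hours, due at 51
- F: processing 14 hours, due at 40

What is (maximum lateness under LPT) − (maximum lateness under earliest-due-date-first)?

26

LPT (decreasing processing time): B F D C E A.
B: 0→18, due 58, lateness -40
F: 18→32, due 40, lateness -8
D: 32→44, due 47, lateness -3
C: 44→54, due 63, lateness -9
E: 54→59, due 51, lateness 8
A: 59→62, due 37, lateness 25
Maximum = 25.
EDD (increasing due date): A F D E B C.
A: 0→3, due 37, lateness -34
F: 3→17, due 40, lateness -23
D: 17→29, due 47, lateness -18
E: 29→34, due 51, lateness -17
B: 34→52, due 58, lateness -6
C: 52→62, due 63, lateness -1
Maximum = -1.
Difference = 25 − -1 = 26.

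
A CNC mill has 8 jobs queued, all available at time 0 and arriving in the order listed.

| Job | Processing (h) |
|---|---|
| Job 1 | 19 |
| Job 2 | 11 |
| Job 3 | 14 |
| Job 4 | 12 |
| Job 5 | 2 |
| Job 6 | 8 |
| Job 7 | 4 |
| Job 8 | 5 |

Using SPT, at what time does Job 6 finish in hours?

SPT (increasing processing time): Job 5 Job 7 Job 8 Job 6 Job 2 Job 4 Job 3 Job 1.
Job 5: 0→2
Job 7: 2→6
Job 8: 6→11
Job 6: 11→19

19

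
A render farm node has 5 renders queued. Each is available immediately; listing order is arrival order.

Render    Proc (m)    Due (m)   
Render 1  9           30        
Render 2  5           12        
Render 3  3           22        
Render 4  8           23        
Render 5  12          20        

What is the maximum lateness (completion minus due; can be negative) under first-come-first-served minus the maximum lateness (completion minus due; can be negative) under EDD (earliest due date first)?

10

FIFO (arrival order): Render 1 Render 2 Render 3 Render 4 Render 5.
Render 1: 0→9, due 30, lateness -21
Render 2: 9→14, due 12, lateness 2
Render 3: 14→17, due 22, lateness -5
Render 4: 17→25, due 23, lateness 2
Render 5: 25→37, due 20, lateness 17
Maximum = 17.
EDD (increasing due date): Render 2 Render 5 Render 3 Render 4 Render 1.
Render 2: 0→5, due 12, lateness -7
Render 5: 5→17, due 20, lateness -3
Render 3: 17→20, due 22, lateness -2
Render 4: 20→28, due 23, lateness 5
Render 1: 28→37, due 30, lateness 7
Maximum = 7.
Difference = 17 − 7 = 10.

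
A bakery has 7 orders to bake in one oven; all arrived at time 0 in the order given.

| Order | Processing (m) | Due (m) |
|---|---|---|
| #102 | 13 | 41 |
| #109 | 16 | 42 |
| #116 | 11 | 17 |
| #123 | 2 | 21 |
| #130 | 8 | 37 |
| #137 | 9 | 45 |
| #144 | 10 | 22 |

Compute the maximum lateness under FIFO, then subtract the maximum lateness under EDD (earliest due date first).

23

FIFO (arrival order): #102 #109 #116 #123 #130 #137 #144.
#102: 0→13, due 41, lateness -28
#109: 13→29, due 42, lateness -13
#116: 29→40, due 17, lateness 23
#123: 40→42, due 21, lateness 21
#130: 42→50, due 37, lateness 13
#137: 50→59, due 45, lateness 14
#144: 59→69, due 22, lateness 47
Maximum = 47.
EDD (increasing due date): #116 #123 #144 #130 #102 #109 #137.
#116: 0→11, due 17, lateness -6
#123: 11→13, due 21, lateness -8
#144: 13→23, due 22, lateness 1
#130: 23→31, due 37, lateness -6
#102: 31→44, due 41, lateness 3
#109: 44→60, due 42, lateness 18
#137: 60→69, due 45, lateness 24
Maximum = 24.
Difference = 47 − 24 = 23.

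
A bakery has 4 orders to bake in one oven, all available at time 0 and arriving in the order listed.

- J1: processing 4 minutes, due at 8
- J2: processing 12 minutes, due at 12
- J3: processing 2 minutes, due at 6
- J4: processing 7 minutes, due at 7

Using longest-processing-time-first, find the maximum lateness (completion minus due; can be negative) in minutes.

LPT (decreasing processing time): J2 J4 J1 J3.
J2: 0→12, due 12, lateness 0
J4: 12→19, due 7, lateness 12
J1: 19→23, due 8, lateness 15
J3: 23→25, due 6, lateness 19
Maximum = 19.

19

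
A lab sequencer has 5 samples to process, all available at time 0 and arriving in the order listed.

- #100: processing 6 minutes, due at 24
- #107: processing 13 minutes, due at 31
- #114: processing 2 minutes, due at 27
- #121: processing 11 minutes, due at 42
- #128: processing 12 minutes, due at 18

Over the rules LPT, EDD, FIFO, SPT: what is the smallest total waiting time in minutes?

60

LPT (decreasing processing time): #107 #128 #121 #100 #114.
#107: waits 0, runs 0→13
#128: waits 13, runs 13→25
#121: waits 25, runs 25→36
#100: waits 36, runs 36→42
#114: waits 42, runs 42→44
Sum = 0+13+25+36+42 = 116.
EDD (increasing due date): #128 #100 #114 #107 #121.
#128: waits 0, runs 0→12
#100: waits 12, runs 12→18
#114: waits 18, runs 18→20
#107: waits 20, runs 20→33
#121: waits 33, runs 33→44
Sum = 0+12+18+20+33 = 83.
FIFO (arrival order): #100 #107 #114 #121 #128.
#100: waits 0, runs 0→6
#107: waits 6, runs 6→19
#114: waits 19, runs 19→21
#121: waits 21, runs 21→32
#128: waits 32, runs 32→44
Sum = 0+6+19+21+32 = 78.
SPT (increasing processing time): #114 #100 #121 #128 #107.
#114: waits 0, runs 0→2
#100: waits 2, runs 2→8
#121: waits 8, runs 8→19
#128: waits 19, runs 19→31
#107: waits 31, runs 31→44
Sum = 0+2+8+19+31 = 60.
LPT 116, EDD 83, FIFO 78, SPT 60 → minimum 60.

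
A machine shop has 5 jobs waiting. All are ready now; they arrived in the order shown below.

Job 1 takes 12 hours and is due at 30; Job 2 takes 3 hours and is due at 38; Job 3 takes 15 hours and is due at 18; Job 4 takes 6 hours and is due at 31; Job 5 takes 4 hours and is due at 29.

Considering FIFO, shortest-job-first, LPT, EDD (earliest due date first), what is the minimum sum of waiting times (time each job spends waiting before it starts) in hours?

FIFO (arrival order): Job 1 Job 2 Job 3 Job 4 Job 5.
Job 1: waits 0, runs 0→12
Job 2: waits 12, runs 12→15
Job 3: waits 15, runs 15→30
Job 4: waits 30, runs 30→36
Job 5: waits 36, runs 36→40
Sum = 0+12+15+30+36 = 93.
SPT (increasing processing time): Job 2 Job 5 Job 4 Job 1 Job 3.
Job 2: waits 0, runs 0→3
Job 5: waits 3, runs 3→7
Job 4: waits 7, runs 7→13
Job 1: waits 13, runs 13→25
Job 3: waits 25, runs 25→40
Sum = 0+3+7+13+25 = 48.
LPT (decreasing processing time): Job 3 Job 1 Job 4 Job 5 Job 2.
Job 3: waits 0, runs 0→15
Job 1: waits 15, runs 15→27
Job 4: waits 27, runs 27→33
Job 5: waits 33, runs 33→37
Job 2: waits 37, runs 37→40
Sum = 0+15+27+33+37 = 112.
EDD (increasing due date): Job 3 Job 5 Job 1 Job 4 Job 2.
Job 3: waits 0, runs 0→15
Job 5: waits 15, runs 15→19
Job 1: waits 19, runs 19→31
Job 4: waits 31, runs 31→37
Job 2: waits 37, runs 37→40
Sum = 0+15+19+31+37 = 102.
FIFO 93, SPT 48, LPT 112, EDD 102 → minimum 48.

48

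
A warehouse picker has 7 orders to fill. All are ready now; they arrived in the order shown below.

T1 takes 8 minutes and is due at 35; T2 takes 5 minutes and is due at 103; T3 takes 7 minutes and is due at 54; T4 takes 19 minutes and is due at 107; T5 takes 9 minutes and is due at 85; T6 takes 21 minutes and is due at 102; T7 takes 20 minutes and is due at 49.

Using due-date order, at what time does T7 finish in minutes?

EDD (increasing due date): T1 T7 T3 T5 T6 T2 T4.
T1: 0→8
T7: 8→28

28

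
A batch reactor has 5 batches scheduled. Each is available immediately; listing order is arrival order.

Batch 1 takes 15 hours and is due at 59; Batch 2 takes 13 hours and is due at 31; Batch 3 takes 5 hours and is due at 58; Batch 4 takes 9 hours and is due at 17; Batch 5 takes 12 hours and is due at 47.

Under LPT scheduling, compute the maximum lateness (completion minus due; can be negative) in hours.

LPT (decreasing processing time): Batch 1 Batch 2 Batch 5 Batch 4 Batch 3.
Batch 1: 0→15, due 59, lateness -44
Batch 2: 15→28, due 31, lateness -3
Batch 5: 28→40, due 47, lateness -7
Batch 4: 40→49, due 17, lateness 32
Batch 3: 49→54, due 58, lateness -4
Maximum = 32.

32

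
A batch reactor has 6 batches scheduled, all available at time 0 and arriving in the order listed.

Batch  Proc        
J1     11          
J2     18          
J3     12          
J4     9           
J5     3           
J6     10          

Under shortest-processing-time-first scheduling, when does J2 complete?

63

SPT (increasing processing time): J5 J4 J6 J1 J3 J2.
J5: 0→3
J4: 3→12
J6: 12→22
J1: 22→33
J3: 33→45
J2: 45→63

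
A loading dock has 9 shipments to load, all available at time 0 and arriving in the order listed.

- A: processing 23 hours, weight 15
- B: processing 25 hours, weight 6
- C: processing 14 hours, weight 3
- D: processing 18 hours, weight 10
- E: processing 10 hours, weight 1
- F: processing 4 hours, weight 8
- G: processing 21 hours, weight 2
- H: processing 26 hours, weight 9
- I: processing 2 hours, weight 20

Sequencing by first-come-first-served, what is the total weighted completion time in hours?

6820

FIFO (arrival order): A B C D E F G H I.
A: finishes 23, weight 15, w·C = 345
B: finishes 48, weight 6, w·C = 288
C: finishes 62, weight 3, w·C = 186
D: finishes 80, weight 10, w·C = 800
E: finishes 90, weight 1, w·C = 90
F: finishes 94, weight 8, w·C = 752
G: finishes 115, weight 2, w·C = 230
H: finishes 141, weight 9, w·C = 1269
I: finishes 143, weight 20, w·C = 2860
Sum = 345+288+186+800+90+752+230+1269+2860 = 6820.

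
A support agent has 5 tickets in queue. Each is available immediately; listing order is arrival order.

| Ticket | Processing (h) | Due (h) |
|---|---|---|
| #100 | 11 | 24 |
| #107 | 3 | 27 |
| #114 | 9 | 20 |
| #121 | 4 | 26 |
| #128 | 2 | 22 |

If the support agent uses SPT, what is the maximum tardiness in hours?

5

SPT (increasing processing time): #128 #107 #121 #114 #100.
#128: 0→2, due 22, tardiness 0
#107: 2→5, due 27, tardiness 0
#121: 5→9, due 26, tardiness 0
#114: 9→18, due 20, tardiness 0
#100: 18→29, due 24, tardiness 5
Maximum = 5.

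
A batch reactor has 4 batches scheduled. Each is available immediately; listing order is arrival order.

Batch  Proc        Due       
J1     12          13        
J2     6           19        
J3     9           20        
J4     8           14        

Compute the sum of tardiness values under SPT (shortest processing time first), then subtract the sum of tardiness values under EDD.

-3

SPT (increasing processing time): J2 J4 J3 J1.
J2: 0→6, due 19, tardiness 0
J4: 6→14, due 14, tardiness 0
J3: 14→23, due 20, tardiness 3
J1: 23→35, due 13, tardiness 22
Sum = 0+0+3+22 = 25.
EDD (increasing due date): J1 J4 J2 J3.
J1: 0→12, due 13, tardiness 0
J4: 12→20, due 14, tardiness 6
J2: 20→26, due 19, tardiness 7
J3: 26→35, due 20, tardiness 15
Sum = 0+6+7+15 = 28.
Difference = 25 − 28 = -3.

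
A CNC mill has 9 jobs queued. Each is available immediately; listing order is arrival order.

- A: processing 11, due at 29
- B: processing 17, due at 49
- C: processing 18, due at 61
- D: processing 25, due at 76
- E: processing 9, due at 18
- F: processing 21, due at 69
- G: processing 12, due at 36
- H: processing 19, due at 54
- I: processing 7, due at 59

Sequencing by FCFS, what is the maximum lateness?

FIFO (arrival order): A B C D E F G H I.
A: 0→11, due 29, lateness -18
B: 11→28, due 49, lateness -21
C: 28→46, due 61, lateness -15
D: 46→71, due 76, lateness -5
E: 71→80, due 18, lateness 62
F: 80→101, due 69, lateness 32
G: 101→113, due 36, lateness 77
H: 113→132, due 54, lateness 78
I: 132→139, due 59, lateness 80
Maximum = 80.

80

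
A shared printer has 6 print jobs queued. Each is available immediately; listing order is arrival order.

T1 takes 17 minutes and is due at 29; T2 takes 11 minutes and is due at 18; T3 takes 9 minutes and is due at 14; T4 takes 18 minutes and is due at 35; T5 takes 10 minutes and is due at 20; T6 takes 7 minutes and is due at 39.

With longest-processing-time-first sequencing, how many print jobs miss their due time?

LPT (decreasing processing time): T4 T1 T2 T5 T3 T6.
T4: 0→18, due 35, tardiness 0
T1: 18→35, due 29, tardiness 6
T2: 35→46, due 18, tardiness 28
T5: 46→56, due 20, tardiness 36
T3: 56→65, due 14, tardiness 51
T6: 65→72, due 39, tardiness 33
Late print jobs: 5.

5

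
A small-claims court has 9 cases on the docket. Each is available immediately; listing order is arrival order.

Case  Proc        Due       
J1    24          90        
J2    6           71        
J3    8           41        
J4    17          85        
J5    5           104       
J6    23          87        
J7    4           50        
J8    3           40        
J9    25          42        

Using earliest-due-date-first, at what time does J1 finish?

110

EDD (increasing due date): J8 J3 J9 J7 J2 J4 J6 J1 J5.
J8: 0→3
J3: 3→11
J9: 11→36
J7: 36→40
J2: 40→46
J4: 46→63
J6: 63→86
J1: 86→110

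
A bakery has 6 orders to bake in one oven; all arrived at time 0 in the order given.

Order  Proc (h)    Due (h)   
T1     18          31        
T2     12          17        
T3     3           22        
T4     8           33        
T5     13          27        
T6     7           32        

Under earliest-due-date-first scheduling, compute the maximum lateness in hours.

EDD (increasing due date): T2 T3 T5 T1 T6 T4.
T2: 0→12, due 17, lateness -5
T3: 12→15, due 22, lateness -7
T5: 15→28, due 27, lateness 1
T1: 28→46, due 31, lateness 15
T6: 46→53, due 32, lateness 21
T4: 53→61, due 33, lateness 28
Maximum = 28.

28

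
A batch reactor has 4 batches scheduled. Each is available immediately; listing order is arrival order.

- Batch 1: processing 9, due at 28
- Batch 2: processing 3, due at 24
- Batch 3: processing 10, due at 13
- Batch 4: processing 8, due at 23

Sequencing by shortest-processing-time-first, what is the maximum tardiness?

17

SPT (increasing processing time): Batch 2 Batch 4 Batch 1 Batch 3.
Batch 2: 0→3, due 24, tardiness 0
Batch 4: 3→11, due 23, tardiness 0
Batch 1: 11→20, due 28, tardiness 0
Batch 3: 20→30, due 13, tardiness 17
Maximum = 17.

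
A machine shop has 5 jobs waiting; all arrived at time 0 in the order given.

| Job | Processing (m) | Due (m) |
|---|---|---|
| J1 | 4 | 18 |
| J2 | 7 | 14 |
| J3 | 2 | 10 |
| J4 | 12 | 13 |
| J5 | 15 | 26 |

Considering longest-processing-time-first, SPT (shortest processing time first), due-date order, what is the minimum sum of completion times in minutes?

86

LPT (decreasing processing time): J5 J4 J2 J1 J3.
J5: 0→15
J4: 15→27
J2: 27→34
J1: 34→38
J3: 38→40
Sum = 15+27+34+38+40 = 154.
SPT (increasing processing time): J3 J1 J2 J4 J5.
J3: 0→2
J1: 2→6
J2: 6→13
J4: 13→25
J5: 25→40
Sum = 2+6+13+25+40 = 86.
EDD (increasing due date): J3 J4 J2 J1 J5.
J3: 0→2
J4: 2→14
J2: 14→21
J1: 21→25
J5: 25→40
Sum = 2+14+21+25+40 = 102.
LPT 154, SPT 86, EDD 102 → minimum 86.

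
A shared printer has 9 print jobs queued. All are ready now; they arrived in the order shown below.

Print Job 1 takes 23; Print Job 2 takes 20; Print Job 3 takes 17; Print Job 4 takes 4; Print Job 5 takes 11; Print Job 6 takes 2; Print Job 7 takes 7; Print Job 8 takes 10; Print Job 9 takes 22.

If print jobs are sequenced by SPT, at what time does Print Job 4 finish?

SPT (increasing processing time): Print Job 6 Print Job 4 Print Job 7 Print Job 8 Print Job 5 Print Job 3 Print Job 2 Print Job 9 Print Job 1.
Print Job 6: 0→2
Print Job 4: 2→6

6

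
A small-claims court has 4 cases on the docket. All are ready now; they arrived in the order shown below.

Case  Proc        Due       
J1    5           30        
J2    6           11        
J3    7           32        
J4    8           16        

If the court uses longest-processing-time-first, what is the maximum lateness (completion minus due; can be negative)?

10

LPT (decreasing processing time): J4 J3 J2 J1.
J4: 0→8, due 16, lateness -8
J3: 8→15, due 32, lateness -17
J2: 15→21, due 11, lateness 10
J1: 21→26, due 30, lateness -4
Maximum = 10.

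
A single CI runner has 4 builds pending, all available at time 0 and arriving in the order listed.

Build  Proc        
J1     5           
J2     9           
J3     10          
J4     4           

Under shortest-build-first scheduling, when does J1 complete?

SPT (increasing processing time): J4 J1 J2 J3.
J4: 0→4
J1: 4→9

9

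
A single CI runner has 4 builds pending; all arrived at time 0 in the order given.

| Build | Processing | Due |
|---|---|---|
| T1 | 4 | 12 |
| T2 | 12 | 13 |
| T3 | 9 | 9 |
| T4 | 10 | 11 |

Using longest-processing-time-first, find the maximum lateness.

LPT (decreasing processing time): T2 T4 T3 T1.
T2: 0→12, due 13, lateness -1
T4: 12→22, due 11, lateness 11
T3: 22→31, due 9, lateness 22
T1: 31→35, due 12, lateness 23
Maximum = 23.

23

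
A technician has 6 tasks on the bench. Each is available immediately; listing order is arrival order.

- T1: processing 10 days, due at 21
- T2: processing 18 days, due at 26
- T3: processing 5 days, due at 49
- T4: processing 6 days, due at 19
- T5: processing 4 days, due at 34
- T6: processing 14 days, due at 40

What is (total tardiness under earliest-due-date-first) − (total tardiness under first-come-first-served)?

-16

EDD (increasing due date): T4 T1 T2 T5 T6 T3.
T4: 0→6, due 19, tardiness 0
T1: 6→16, due 21, tardiness 0
T2: 16→34, due 26, tardiness 8
T5: 34→38, due 34, tardiness 4
T6: 38→52, due 40, tardiness 12
T3: 52→57, due 49, tardiness 8
Sum = 0+0+8+4+12+8 = 32.
FIFO (arrival order): T1 T2 T3 T4 T5 T6.
T1: 0→10, due 21, tardiness 0
T2: 10→28, due 26, tardiness 2
T3: 28→33, due 49, tardiness 0
T4: 33→39, due 19, tardiness 20
T5: 39→43, due 34, tardiness 9
T6: 43→57, due 40, tardiness 17
Sum = 0+2+0+20+9+17 = 48.
Difference = 32 − 48 = -16.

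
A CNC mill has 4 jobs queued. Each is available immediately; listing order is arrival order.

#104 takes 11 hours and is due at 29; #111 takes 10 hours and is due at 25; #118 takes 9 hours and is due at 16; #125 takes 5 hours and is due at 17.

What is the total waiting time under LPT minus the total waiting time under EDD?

15

LPT (decreasing processing time): #104 #111 #118 #125.
#104: waits 0, runs 0→11
#111: waits 11, runs 11→21
#118: waits 21, runs 21→30
#125: waits 30, runs 30→35
Sum = 0+11+21+30 = 62.
EDD (increasing due date): #118 #125 #111 #104.
#118: waits 0, runs 0→9
#125: waits 9, runs 9→14
#111: waits 14, runs 14→24
#104: waits 24, runs 24→35
Sum = 0+9+14+24 = 47.
Difference = 62 − 47 = 15.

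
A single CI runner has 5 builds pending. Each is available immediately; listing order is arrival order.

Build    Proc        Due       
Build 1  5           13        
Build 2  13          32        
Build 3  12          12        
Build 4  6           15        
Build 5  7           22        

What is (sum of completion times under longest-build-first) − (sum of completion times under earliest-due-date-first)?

26

LPT (decreasing processing time): Build 2 Build 3 Build 5 Build 4 Build 1.
Build 2: 0→13
Build 3: 13→25
Build 5: 25→32
Build 4: 32→38
Build 1: 38→43
Sum = 13+25+32+38+43 = 151.
EDD (increasing due date): Build 3 Build 1 Build 4 Build 5 Build 2.
Build 3: 0→12
Build 1: 12→17
Build 4: 17→23
Build 5: 23→30
Build 2: 30→43
Sum = 12+17+23+30+43 = 125.
Difference = 151 − 125 = 26.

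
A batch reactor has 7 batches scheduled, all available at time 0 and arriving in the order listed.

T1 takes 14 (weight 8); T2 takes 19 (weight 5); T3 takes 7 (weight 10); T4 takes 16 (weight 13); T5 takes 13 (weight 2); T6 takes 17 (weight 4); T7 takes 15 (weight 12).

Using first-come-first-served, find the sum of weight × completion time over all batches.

FIFO (arrival order): T1 T2 T3 T4 T5 T6 T7.
T1: finishes 14, weight 8, w·C = 112
T2: finishes 33, weight 5, w·C = 165
T3: finishes 40, weight 10, w·C = 400
T4: finishes 56, weight 13, w·C = 728
T5: finishes 69, weight 2, w·C = 138
T6: finishes 86, weight 4, w·C = 344
T7: finishes 101, weight 12, w·C = 1212
Sum = 112+165+400+728+138+344+1212 = 3099.

3099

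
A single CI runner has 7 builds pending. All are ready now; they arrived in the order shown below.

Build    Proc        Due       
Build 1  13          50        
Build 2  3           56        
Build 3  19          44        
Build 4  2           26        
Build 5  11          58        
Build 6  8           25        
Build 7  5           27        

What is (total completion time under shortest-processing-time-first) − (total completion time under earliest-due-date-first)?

-58

SPT (increasing processing time): Build 4 Build 2 Build 7 Build 6 Build 5 Build 1 Build 3.
Build 4: 0→2
Build 2: 2→5
Build 7: 5→10
Build 6: 10→18
Build 5: 18→29
Build 1: 29→42
Build 3: 42→61
Sum = 2+5+10+18+29+42+61 = 167.
EDD (increasing due date): Build 6 Build 4 Build 7 Build 3 Build 1 Build 2 Build 5.
Build 6: 0→8
Build 4: 8→10
Build 7: 10→15
Build 3: 15→34
Build 1: 34→47
Build 2: 47→50
Build 5: 50→61
Sum = 8+10+15+34+47+50+61 = 225.
Difference = 167 − 225 = -58.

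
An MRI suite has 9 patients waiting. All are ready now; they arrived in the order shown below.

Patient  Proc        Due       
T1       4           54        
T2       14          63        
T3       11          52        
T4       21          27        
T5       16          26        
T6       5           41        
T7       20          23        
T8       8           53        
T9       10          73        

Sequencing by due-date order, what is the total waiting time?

513

EDD (increasing due date): T7 T5 T4 T6 T3 T8 T1 T2 T9.
T7: waits 0, runs 0→20
T5: waits 20, runs 20→36
T4: waits 36, runs 36→57
T6: waits 57, runs 57→62
T3: waits 62, runs 62→73
T8: waits 73, runs 73→81
T1: waits 81, runs 81→85
T2: waits 85, runs 85→99
T9: waits 99, runs 99→109
Sum = 0+20+36+57+62+73+81+85+99 = 513.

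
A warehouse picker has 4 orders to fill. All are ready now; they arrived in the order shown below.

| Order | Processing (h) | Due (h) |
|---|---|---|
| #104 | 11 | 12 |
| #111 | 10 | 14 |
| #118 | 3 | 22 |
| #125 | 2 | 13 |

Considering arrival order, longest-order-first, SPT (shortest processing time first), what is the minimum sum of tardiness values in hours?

FIFO (arrival order): #104 #111 #118 #125.
#104: 0→11, due 12, tardiness 0
#111: 11→21, due 14, tardiness 7
#118: 21→24, due 22, tardiness 2
#125: 24→26, due 13, tardiness 13
Sum = 0+7+2+13 = 22.
LPT (decreasing processing time): #104 #111 #118 #125.
#104: 0→11, due 12, tardiness 0
#111: 11→21, due 14, tardiness 7
#118: 21→24, due 22, tardiness 2
#125: 24→26, due 13, tardiness 13
Sum = 0+7+2+13 = 22.
SPT (increasing processing time): #125 #118 #111 #104.
#125: 0→2, due 13, tardiness 0
#118: 2→5, due 22, tardiness 0
#111: 5→15, due 14, tardiness 1
#104: 15→26, due 12, tardiness 14
Sum = 0+0+1+14 = 15.
FIFO 22, LPT 22, SPT 15 → minimum 15.

15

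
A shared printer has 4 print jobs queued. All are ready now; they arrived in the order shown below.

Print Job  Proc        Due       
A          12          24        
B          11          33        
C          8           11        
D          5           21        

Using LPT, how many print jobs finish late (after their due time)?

2

LPT (decreasing processing time): A B C D.
A: 0→12, due 24, tardiness 0
B: 12→23, due 33, tardiness 0
C: 23→31, due 11, tardiness 20
D: 31→36, due 21, tardiness 15
Late print jobs: 2.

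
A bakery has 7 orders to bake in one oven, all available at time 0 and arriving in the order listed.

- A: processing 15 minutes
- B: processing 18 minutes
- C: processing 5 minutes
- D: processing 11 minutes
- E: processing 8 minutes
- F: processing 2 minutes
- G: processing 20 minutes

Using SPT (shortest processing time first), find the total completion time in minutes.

SPT (increasing processing time): F C E D A B G.
F: 0→2
C: 2→7
E: 7→15
D: 15→26
A: 26→41
B: 41→59
G: 59→79
Sum = 2+7+15+26+41+59+79 = 229.

229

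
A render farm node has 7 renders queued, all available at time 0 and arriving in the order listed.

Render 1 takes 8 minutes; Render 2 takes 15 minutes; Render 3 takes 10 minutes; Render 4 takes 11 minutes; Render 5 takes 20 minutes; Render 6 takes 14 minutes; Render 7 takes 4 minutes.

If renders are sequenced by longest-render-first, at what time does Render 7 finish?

82

LPT (decreasing processing time): Render 5 Render 2 Render 6 Render 4 Render 3 Render 1 Render 7.
Render 5: 0→20
Render 2: 20→35
Render 6: 35→49
Render 4: 49→60
Render 3: 60→70
Render 1: 70→78
Render 7: 78→82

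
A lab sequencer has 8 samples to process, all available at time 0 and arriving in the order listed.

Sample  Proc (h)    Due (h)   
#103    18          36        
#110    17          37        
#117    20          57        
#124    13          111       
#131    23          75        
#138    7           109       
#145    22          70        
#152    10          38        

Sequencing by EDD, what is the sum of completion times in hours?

EDD (increasing due date): #103 #110 #152 #117 #145 #131 #138 #124.
#103: 0→18
#110: 18→35
#152: 35→45
#117: 45→65
#145: 65→87
#131: 87→110
#138: 110→117
#124: 117→130
Sum = 18+35+45+65+87+110+117+130 = 607.

607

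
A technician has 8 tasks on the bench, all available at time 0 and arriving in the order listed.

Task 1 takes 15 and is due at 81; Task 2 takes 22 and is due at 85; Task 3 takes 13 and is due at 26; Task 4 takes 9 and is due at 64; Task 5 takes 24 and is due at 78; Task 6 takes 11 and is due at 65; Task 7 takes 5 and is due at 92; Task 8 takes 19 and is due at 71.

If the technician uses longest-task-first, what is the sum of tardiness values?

LPT (decreasing processing time): Task 5 Task 2 Task 8 Task 1 Task 3 Task 6 Task 4 Task 7.
Task 5: 0→24, due 78, tardiness 0
Task 2: 24→46, due 85, tardiness 0
Task 8: 46→65, due 71, tardiness 0
Task 1: 65→80, due 81, tardiness 0
Task 3: 80→93, due 26, tardiness 67
Task 6: 93→104, due 65, tardiness 39
Task 4: 104→113, due 64, tardiness 49
Task 7: 113→118, due 92, tardiness 26
Sum = 0+0+0+0+67+39+49+26 = 181.

181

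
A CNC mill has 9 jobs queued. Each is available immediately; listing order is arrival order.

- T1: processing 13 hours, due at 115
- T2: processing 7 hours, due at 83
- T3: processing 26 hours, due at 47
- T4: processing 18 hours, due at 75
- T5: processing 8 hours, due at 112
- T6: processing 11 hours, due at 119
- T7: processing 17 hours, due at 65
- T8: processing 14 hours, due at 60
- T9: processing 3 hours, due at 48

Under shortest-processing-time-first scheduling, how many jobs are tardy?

SPT (increasing processing time): T9 T2 T5 T6 T1 T8 T7 T4 T3.
T9: 0→3, due 48, tardiness 0
T2: 3→10, due 83, tardiness 0
T5: 10→18, due 112, tardiness 0
T6: 18→29, due 119, tardiness 0
T1: 29→42, due 115, tardiness 0
T8: 42→56, due 60, tardiness 0
T7: 56→73, due 65, tardiness 8
T4: 73→91, due 75, tardiness 16
T3: 91→117, due 47, tardiness 70
Late jobs: 3.

3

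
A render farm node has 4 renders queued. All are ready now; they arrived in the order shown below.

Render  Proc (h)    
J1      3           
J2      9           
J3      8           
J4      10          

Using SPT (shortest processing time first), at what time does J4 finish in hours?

SPT (increasing processing time): J1 J3 J2 J4.
J1: 0→3
J3: 3→11
J2: 11→20
J4: 20→30

30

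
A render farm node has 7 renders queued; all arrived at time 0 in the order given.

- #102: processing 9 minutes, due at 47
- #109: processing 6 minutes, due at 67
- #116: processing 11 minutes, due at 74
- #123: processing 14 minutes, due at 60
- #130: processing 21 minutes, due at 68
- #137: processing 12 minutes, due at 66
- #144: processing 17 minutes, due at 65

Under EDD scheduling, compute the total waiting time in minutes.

261

EDD (increasing due date): #102 #123 #144 #137 #109 #130 #116.
#102: waits 0, runs 0→9
#123: waits 9, runs 9→23
#144: waits 23, runs 23→40
#137: waits 40, runs 40→52
#109: waits 52, runs 52→58
#130: waits 58, runs 58→79
#116: waits 79, runs 79→90
Sum = 0+9+23+40+52+58+79 = 261.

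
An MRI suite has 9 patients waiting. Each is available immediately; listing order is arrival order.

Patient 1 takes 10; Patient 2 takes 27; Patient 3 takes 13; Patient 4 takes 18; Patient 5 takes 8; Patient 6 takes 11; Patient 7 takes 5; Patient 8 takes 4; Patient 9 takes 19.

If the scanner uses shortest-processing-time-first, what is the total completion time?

418

SPT (increasing processing time): Patient 8 Patient 7 Patient 5 Patient 1 Patient 6 Patient 3 Patient 4 Patient 9 Patient 2.
Patient 8: 0→4
Patient 7: 4→9
Patient 5: 9→17
Patient 1: 17→27
Patient 6: 27→38
Patient 3: 38→51
Patient 4: 51→69
Patient 9: 69→88
Patient 2: 88→115
Sum = 4+9+17+27+38+51+69+88+115 = 418.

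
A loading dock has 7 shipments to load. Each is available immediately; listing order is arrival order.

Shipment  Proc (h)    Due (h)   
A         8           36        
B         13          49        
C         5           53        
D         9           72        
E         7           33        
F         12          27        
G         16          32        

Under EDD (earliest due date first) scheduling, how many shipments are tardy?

EDD (increasing due date): F G E A B C D.
F: 0→12, due 27, tardiness 0
G: 12→28, due 32, tardiness 0
E: 28→35, due 33, tardiness 2
A: 35→43, due 36, tardiness 7
B: 43→56, due 49, tardiness 7
C: 56→61, due 53, tardiness 8
D: 61→70, due 72, tardiness 0
Late shipments: 4.

4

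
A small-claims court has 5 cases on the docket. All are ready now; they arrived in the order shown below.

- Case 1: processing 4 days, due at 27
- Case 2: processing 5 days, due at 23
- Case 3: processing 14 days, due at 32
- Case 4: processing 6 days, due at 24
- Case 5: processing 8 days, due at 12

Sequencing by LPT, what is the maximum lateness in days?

10

LPT (decreasing processing time): Case 3 Case 5 Case 4 Case 2 Case 1.
Case 3: 0→14, due 32, lateness -18
Case 5: 14→22, due 12, lateness 10
Case 4: 22→28, due 24, lateness 4
Case 2: 28→33, due 23, lateness 10
Case 1: 33→37, due 27, lateness 10
Maximum = 10.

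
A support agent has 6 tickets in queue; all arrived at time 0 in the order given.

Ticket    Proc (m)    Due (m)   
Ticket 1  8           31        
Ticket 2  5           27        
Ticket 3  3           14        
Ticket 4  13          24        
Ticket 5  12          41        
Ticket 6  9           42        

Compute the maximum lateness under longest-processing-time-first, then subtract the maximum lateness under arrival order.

LPT (decreasing processing time): Ticket 4 Ticket 5 Ticket 6 Ticket 1 Ticket 2 Ticket 3.
Ticket 4: 0→13, due 24, lateness -11
Ticket 5: 13→25, due 41, lateness -16
Ticket 6: 25→34, due 42, lateness -8
Ticket 1: 34→42, due 31, lateness 11
Ticket 2: 42→47, due 27, lateness 20
Ticket 3: 47→50, due 14, lateness 36
Maximum = 36.
FIFO (arrival order): Ticket 1 Ticket 2 Ticket 3 Ticket 4 Ticket 5 Ticket 6.
Ticket 1: 0→8, due 31, lateness -23
Ticket 2: 8→13, due 27, lateness -14
Ticket 3: 13→16, due 14, lateness 2
Ticket 4: 16→29, due 24, lateness 5
Ticket 5: 29→41, due 41, lateness 0
Ticket 6: 41→50, due 42, lateness 8
Maximum = 8.
Difference = 36 − 8 = 28.

28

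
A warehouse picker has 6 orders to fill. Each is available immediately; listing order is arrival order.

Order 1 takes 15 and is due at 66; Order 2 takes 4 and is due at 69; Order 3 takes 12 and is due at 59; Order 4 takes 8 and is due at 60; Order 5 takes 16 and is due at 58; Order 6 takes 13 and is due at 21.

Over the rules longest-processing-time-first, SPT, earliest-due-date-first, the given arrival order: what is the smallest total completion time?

197

LPT (decreasing processing time): Order 5 Order 1 Order 6 Order 3 Order 4 Order 2.
Order 5: 0→16
Order 1: 16→31
Order 6: 31→44
Order 3: 44→56
Order 4: 56→64
Order 2: 64→68
Sum = 16+31+44+56+64+68 = 279.
SPT (increasing processing time): Order 2 Order 4 Order 3 Order 6 Order 1 Order 5.
Order 2: 0→4
Order 4: 4→12
Order 3: 12→24
Order 6: 24→37
Order 1: 37→52
Order 5: 52→68
Sum = 4+12+24+37+52+68 = 197.
EDD (increasing due date): Order 6 Order 5 Order 3 Order 4 Order 1 Order 2.
Order 6: 0→13
Order 5: 13→29
Order 3: 29→41
Order 4: 41→49
Order 1: 49→64
Order 2: 64→68
Sum = 13+29+41+49+64+68 = 264.
FIFO (arrival order): Order 1 Order 2 Order 3 Order 4 Order 5 Order 6.
Order 1: 0→15
Order 2: 15→19
Order 3: 19→31
Order 4: 31→39
Order 5: 39→55
Order 6: 55→68
Sum = 15+19+31+39+55+68 = 227.
LPT 279, SPT 197, EDD 264, FIFO 227 → minimum 197.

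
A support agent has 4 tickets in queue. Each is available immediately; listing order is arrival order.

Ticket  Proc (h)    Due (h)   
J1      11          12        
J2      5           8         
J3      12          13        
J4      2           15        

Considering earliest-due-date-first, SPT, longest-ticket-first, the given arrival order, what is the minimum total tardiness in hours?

23

EDD (increasing due date): J2 J1 J3 J4.
J2: 0→5, due 8, tardiness 0
J1: 5→16, due 12, tardiness 4
J3: 16→28, due 13, tardiness 15
J4: 28→30, due 15, tardiness 15
Sum = 0+4+15+15 = 34.
SPT (increasing processing time): J4 J2 J1 J3.
J4: 0→2, due 15, tardiness 0
J2: 2→7, due 8, tardiness 0
J1: 7→18, due 12, tardiness 6
J3: 18→30, due 13, tardiness 17
Sum = 0+0+6+17 = 23.
LPT (decreasing processing time): J3 J1 J2 J4.
J3: 0→12, due 13, tardiness 0
J1: 12→23, due 12, tardiness 11
J2: 23→28, due 8, tardiness 20
J4: 28→30, due 15, tardiness 15
Sum = 0+11+20+15 = 46.
FIFO (arrival order): J1 J2 J3 J4.
J1: 0→11, due 12, tardiness 0
J2: 11→16, due 8, tardiness 8
J3: 16→28, due 13, tardiness 15
J4: 28→30, due 15, tardiness 15
Sum = 0+8+15+15 = 38.
EDD 34, SPT 23, LPT 46, FIFO 38 → minimum 23.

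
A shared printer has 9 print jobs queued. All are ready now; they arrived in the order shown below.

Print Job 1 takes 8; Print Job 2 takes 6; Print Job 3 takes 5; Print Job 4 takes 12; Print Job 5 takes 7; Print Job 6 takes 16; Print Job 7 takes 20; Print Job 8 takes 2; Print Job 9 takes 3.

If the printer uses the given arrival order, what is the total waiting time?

FIFO (arrival order): Print Job 1 Print Job 2 Print Job 3 Print Job 4 Print Job 5 Print Job 6 Print Job 7 Print Job 8 Print Job 9.
Print Job 1: waits 0, runs 0→8
Print Job 2: waits 8, runs 8→14
Print Job 3: waits 14, runs 14→19
Print Job 4: waits 19, runs 19→31
Print Job 5: waits 31, runs 31→38
Print Job 6: waits 38, runs 38→54
Print Job 7: waits 54, runs 54→74
Print Job 8: waits 74, runs 74→76
Print Job 9: waits 76, runs 76→79
Sum = 0+8+14+19+31+38+54+74+76 = 314.

314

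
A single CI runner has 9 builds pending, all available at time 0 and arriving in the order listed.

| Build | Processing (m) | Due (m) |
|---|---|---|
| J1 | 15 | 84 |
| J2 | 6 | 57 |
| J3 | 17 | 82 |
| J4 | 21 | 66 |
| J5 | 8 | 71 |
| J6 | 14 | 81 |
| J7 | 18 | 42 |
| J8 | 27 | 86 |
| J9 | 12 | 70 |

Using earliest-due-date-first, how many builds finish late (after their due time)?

EDD (increasing due date): J7 J2 J4 J9 J5 J6 J3 J1 J8.
J7: 0→18, due 42, tardiness 0
J2: 18→24, due 57, tardiness 0
J4: 24→45, due 66, tardiness 0
J9: 45→57, due 70, tardiness 0
J5: 57→65, due 71, tardiness 0
J6: 65→79, due 81, tardiness 0
J3: 79→96, due 82, tardiness 14
J1: 96→111, due 84, tardiness 27
J8: 111→138, due 86, tardiness 52
Late builds: 3.

3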